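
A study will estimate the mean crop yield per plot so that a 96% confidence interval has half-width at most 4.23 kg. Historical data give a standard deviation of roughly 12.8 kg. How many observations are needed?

For a mean, the margin of error is E = z·σ/√n, so n = (zσ/E)².
At 96% confidence, z = 2.054.
n = (2.054 × 12.8 / 4.23)² = 38.63
Round up: n = 39.

39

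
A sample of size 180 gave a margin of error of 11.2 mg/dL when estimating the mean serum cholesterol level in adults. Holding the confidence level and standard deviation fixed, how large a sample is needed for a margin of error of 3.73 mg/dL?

1623

Margin of error scales as 1/√n, so n₂ = n₁·(E₁/E₂)².
n₂ = 180 × (11.2/3.73)² = 180 × 9.016 = 1622.88
Round up: n₂ = 1623.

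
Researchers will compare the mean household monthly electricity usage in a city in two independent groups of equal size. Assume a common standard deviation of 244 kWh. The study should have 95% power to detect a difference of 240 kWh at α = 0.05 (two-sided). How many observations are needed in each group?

27 per group

For two equal groups, n per group = 2·((z_{α/2} + z_β)·σ/δ)².
z_{α/2} = 1.960; z_β = 1.645 (power 95%).
n = 2 × (3.605 × 244 / 240)² = 2 × 13.43 = 26.86
Round up: n = 27 per group.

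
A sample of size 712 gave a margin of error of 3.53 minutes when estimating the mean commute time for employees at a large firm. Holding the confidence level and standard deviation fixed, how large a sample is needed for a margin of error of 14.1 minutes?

Margin of error scales as 1/√n, so n₂ = n₁·(E₁/E₂)².
n₂ = 712 × (3.53/14.1)² = 712 × 0.06268 = 44.63
Round up: n₂ = 45.

n = 45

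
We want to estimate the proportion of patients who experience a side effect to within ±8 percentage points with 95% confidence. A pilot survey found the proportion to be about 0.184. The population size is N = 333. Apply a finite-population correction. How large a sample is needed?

For a proportion with margin E = 0.08 at 95% confidence, z = 1.960.
n = p̂(1−p̂)(z/E)² = 0.184 × 0.816 × (1.960/0.08)² = 90.12 — call this n₀.
Finite-population correction with N = 333: n = n₀ / (1 + (n₀−1)/N) = 90.12 / 1.268 = 71.07
Round up: n = 72.

72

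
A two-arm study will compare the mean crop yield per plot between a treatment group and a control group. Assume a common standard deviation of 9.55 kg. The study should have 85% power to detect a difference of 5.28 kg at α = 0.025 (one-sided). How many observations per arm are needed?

59 per group

For two equal groups, n per group = 2·((z_α + z_β)·σ/δ)².
z_α = 1.960; z_β = 1.036 (power 85%).
n = 2 × (2.996 × 9.55 / 5.28)² = 2 × 29.36 = 58.72
Round up: n = 59 per group.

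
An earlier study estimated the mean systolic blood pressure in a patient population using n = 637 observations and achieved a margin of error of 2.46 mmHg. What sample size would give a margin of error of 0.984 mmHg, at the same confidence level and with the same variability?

Margin of error scales as 1/√n, so n₂ = n₁·(E₁/E₂)².
n₂ = 637 × (2.46/0.984)² = 637 × 6.25 = 3981.25
Round up: n₂ = 3982.

3982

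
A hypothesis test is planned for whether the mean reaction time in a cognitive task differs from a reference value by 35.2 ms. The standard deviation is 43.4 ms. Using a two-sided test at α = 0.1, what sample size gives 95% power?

For a one-sample z-test, n = ((z_{α/2} + z_β)·σ/δ)².
z_{α/2} = 1.645 (two-sided α = 0.1); z_β = 1.645 (power 95% → β = 0.05).
n = (3.290 × 43.4 / 35.2)² = 16.45
Round up: n = 17.

17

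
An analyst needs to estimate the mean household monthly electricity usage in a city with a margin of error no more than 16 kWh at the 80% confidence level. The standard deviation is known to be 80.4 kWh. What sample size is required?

42

For a mean, the margin of error is E = z·σ/√n, so n = (zσ/E)².
At 80% confidence, z = 1.282.
n = (1.282 × 80.4 / 16)² = 41.50
Round up: n = 42.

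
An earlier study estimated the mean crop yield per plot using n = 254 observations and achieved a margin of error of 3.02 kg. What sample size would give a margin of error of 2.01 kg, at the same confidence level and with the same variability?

574

Margin of error scales as 1/√n, so n₂ = n₁·(E₁/E₂)².
n₂ = 254 × (3.02/2.01)² = 254 × 2.257 = 573.28
Round up: n₂ = 574.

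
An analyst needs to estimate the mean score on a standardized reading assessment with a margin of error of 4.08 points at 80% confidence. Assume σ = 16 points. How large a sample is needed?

n = 26

For a mean, the margin of error is E = z·σ/√n, so n = (zσ/E)².
At 80% confidence, z = 1.282.
n = (1.282 × 16 / 4.08)² = 25.28
Round up: n = 26.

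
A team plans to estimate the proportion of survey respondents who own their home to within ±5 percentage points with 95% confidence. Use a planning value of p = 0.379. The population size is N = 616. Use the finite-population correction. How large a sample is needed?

n = 229

For a proportion with margin E = 0.05 at 95% confidence, z = 1.960.
n = p̂(1−p̂)(z/E)² = 0.379 × 0.621 × (1.960/0.05)² = 361.66 — call this n₀.
Finite-population correction with N = 616: n = n₀ / (1 + (n₀−1)/N) = 361.66 / 1.585 = 228.18
Round up: n = 229.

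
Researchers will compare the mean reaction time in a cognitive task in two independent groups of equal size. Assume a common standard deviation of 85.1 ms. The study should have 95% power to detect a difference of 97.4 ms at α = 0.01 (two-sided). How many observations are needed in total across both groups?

56 total

For two equal groups, n per group = 2·((z_{α/2} + z_β)·σ/δ)².
z_{α/2} = 2.576; z_β = 1.645 (power 95%).
n = 2 × (4.221 × 85.1 / 97.4)² = 2 × 13.60 = 27.20
Round up: n = 28 per group.
Total across both groups: 2 × 28 = 56.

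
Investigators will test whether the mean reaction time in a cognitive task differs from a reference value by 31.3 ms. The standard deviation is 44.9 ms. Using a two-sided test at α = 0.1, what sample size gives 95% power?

For a one-sample z-test, n = ((z_{α/2} + z_β)·σ/δ)².
z_{α/2} = 1.645 (two-sided α = 0.1); z_β = 1.645 (power 95% → β = 0.05).
n = (3.290 × 44.9 / 31.3)² = 22.27
Round up: n = 23.

23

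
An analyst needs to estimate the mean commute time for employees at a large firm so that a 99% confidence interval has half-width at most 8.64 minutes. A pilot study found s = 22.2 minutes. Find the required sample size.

44

For a mean, the margin of error is E = z·σ/√n, so n = (zσ/E)².
At 99% confidence, z = 2.576.
n = (2.576 × 22.2 / 8.64)² = 43.81
Round up: n = 44.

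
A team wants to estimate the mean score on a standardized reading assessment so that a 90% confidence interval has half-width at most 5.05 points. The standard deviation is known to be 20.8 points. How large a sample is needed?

For a mean, the margin of error is E = z·σ/√n, so n = (zσ/E)².
At 90% confidence, z = 1.645.
n = (1.645 × 20.8 / 5.05)² = 45.91
Round up: n = 46.

46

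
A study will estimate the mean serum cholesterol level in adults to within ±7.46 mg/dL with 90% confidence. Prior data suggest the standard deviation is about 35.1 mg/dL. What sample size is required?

60

For a mean, the margin of error is E = z·σ/√n, so n = (zσ/E)².
At 90% confidence, z = 1.645.
n = (1.645 × 35.1 / 7.46)² = 59.91
Round up: n = 60.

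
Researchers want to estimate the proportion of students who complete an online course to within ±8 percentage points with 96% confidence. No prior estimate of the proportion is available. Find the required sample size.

For a proportion with margin E = 0.08 at 96% confidence, z = 2.054.
With no prior estimate, use p = 0.5, which maximizes p(1−p) at 0.25.
n = 0.25 × (z/E)² = 0.25 × (2.054/0.08)² = 164.80
Round up: n = 165.

165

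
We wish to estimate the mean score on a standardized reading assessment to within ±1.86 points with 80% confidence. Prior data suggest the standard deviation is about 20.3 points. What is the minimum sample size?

For a mean, the margin of error is E = z·σ/√n, so n = (zσ/E)².
At 80% confidence, z = 1.282.
n = (1.282 × 20.3 / 1.86)² = 195.77
Round up: n = 196.

196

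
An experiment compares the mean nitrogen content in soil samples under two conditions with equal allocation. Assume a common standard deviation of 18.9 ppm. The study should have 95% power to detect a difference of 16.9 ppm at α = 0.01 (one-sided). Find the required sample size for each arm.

For two equal groups, n per group = 2·((z_α + z_β)·σ/δ)².
z_α = 2.326; z_β = 1.645 (power 95%).
n = 2 × (3.971 × 18.9 / 16.9)² = 2 × 19.72 = 39.44
Round up: n = 40 per group.

40 per group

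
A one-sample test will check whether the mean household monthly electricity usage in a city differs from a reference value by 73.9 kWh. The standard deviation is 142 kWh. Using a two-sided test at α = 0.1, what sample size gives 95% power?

n = 40

For a one-sample z-test, n = ((z_{α/2} + z_β)·σ/δ)².
z_{α/2} = 1.645 (two-sided α = 0.1); z_β = 1.645 (power 95% → β = 0.05).
n = (3.290 × 142 / 73.9)² = 39.96
Round up: n = 40.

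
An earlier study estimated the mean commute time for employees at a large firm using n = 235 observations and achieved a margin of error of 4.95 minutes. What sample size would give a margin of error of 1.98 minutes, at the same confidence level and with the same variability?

1469

Margin of error scales as 1/√n, so n₂ = n₁·(E₁/E₂)².
n₂ = 235 × (4.95/1.98)² = 235 × 6.25 = 1468.75
Round up: n₂ = 1469.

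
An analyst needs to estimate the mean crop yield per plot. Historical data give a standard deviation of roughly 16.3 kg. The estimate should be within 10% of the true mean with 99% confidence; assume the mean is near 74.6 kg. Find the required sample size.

For a mean, the margin of error is E = z·σ/√n, so n = (zσ/E)².
At 99% confidence, z = 2.576.
E = 10% of 74.6 = 7.46 kg.
n = (2.576 × 16.3 / 7.46)² = 31.68
Round up: n = 32.

n = 32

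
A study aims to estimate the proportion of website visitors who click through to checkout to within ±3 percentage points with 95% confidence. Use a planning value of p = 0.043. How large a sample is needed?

For a proportion with margin E = 0.03 at 95% confidence, z = 1.960.
n = p̂(1−p̂)(z/E)² = 0.043 × 0.957 × (1.960/0.03)² = 175.65
Round up: n = 176.

176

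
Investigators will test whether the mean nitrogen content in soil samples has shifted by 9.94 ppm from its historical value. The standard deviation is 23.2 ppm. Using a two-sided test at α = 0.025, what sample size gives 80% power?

For a one-sample z-test, n = ((z_{α/2} + z_β)·σ/δ)².
z_{α/2} = 2.241 (two-sided α = 0.025); z_β = 0.842 (power 80% → β = 0.2).
n = (3.083 × 23.2 / 9.94)² = 51.78
Round up: n = 52.

52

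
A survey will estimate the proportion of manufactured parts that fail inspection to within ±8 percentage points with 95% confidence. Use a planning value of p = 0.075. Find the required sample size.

For a proportion with margin E = 0.08 at 95% confidence, z = 1.960.
n = p̂(1−p̂)(z/E)² = 0.075 × 0.925 × (1.960/0.08)² = 41.64
Round up: n = 42.

n = 42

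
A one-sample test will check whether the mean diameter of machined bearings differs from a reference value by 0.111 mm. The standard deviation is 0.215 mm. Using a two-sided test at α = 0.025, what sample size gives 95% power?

57

For a one-sample z-test, n = ((z_{α/2} + z_β)·σ/δ)².
z_{α/2} = 2.241 (two-sided α = 0.025); z_β = 1.645 (power 95% → β = 0.05).
n = (3.886 × 0.215 / 0.111)² = 56.65
Round up: n = 57.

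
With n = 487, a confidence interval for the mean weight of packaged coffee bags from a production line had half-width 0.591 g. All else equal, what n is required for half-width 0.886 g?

217

Margin of error scales as 1/√n, so n₂ = n₁·(E₁/E₂)².
n₂ = 487 × (0.591/0.886)² = 487 × 0.4449 = 216.67
Round up: n₂ = 217.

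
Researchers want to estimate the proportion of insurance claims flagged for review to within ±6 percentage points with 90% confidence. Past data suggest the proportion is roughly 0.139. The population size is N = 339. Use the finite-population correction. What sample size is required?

72

For a proportion with margin E = 0.06 at 90% confidence, z = 1.645.
n = p̂(1−p̂)(z/E)² = 0.139 × 0.861 × (1.645/0.06)² = 89.96 — call this n₀.
Finite-population correction with N = 339: n = n₀ / (1 + (n₀−1)/N) = 89.96 / 1.262 = 71.28
Round up: n = 72.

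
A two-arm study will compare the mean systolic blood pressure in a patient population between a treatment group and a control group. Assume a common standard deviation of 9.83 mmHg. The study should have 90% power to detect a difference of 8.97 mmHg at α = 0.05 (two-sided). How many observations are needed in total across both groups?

52 total

For two equal groups, n per group = 2·((z_{α/2} + z_β)·σ/δ)².
z_{α/2} = 1.960; z_β = 1.282 (power 90%).
n = 2 × (3.242 × 9.83 / 8.97)² = 2 × 12.62 = 25.24
Round up: n = 26 per group.
Total across both groups: 2 × 26 = 52.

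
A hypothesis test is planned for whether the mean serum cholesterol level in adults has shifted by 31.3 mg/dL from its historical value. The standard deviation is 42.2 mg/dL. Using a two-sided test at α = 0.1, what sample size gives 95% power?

20

For a one-sample z-test, n = ((z_{α/2} + z_β)·σ/δ)².
z_{α/2} = 1.645 (two-sided α = 0.1); z_β = 1.645 (power 95% → β = 0.05).
n = (3.290 × 42.2 / 31.3)² = 19.68
Round up: n = 20.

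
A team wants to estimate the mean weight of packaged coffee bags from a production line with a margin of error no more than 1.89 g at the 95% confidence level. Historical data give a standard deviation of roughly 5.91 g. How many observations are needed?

For a mean, the margin of error is E = z·σ/√n, so n = (zσ/E)².
At 95% confidence, z = 1.960.
n = (1.960 × 5.91 / 1.89)² = 37.56
Round up: n = 38.

38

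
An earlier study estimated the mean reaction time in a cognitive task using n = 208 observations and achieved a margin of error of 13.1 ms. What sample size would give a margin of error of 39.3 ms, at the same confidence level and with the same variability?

n = 24

Margin of error scales as 1/√n, so n₂ = n₁·(E₁/E₂)².
n₂ = 208 × (13.1/39.3)² = 208 × 0.1111 = 23.11
Round up: n₂ = 24.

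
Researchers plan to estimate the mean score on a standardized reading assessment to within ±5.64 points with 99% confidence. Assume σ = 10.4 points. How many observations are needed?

For a mean, the margin of error is E = z·σ/√n, so n = (zσ/E)².
At 99% confidence, z = 2.576.
n = (2.576 × 10.4 / 5.64)² = 22.56
Round up: n = 23.

n = 23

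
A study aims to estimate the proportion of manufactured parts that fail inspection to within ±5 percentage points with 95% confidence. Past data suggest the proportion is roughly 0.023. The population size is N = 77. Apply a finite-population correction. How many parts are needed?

25

For a proportion with margin E = 0.05 at 95% confidence, z = 1.960.
n = p̂(1−p̂)(z/E)² = 0.023 × 0.977 × (1.960/0.05)² = 34.53 — call this n₀.
Finite-population correction with N = 77: n = n₀ / (1 + (n₀−1)/N) = 34.53 / 1.435 = 24.06
Round up: n = 25.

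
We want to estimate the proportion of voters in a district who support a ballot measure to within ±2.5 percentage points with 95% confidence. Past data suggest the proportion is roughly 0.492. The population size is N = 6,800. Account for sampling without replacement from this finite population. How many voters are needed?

n = 1254

For a proportion with margin E = 0.025 at 95% confidence, z = 1.960.
n = p̂(1−p̂)(z/E)² = 0.492 × 0.508 × (1.960/0.025)² = 1536.25 — call this n₀.
Finite-population correction with N = 6,800: n = n₀ / (1 + (n₀−1)/N) = 1536.25 / 1.226 = 1253.06
Round up: n = 1254.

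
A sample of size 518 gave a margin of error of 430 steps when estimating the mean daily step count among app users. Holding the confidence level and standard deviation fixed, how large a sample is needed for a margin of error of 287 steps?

n = 1163

Margin of error scales as 1/√n, so n₂ = n₁·(E₁/E₂)².
n₂ = 518 × (430/287)² = 518 × 2.245 = 1162.91
Round up: n₂ = 1163.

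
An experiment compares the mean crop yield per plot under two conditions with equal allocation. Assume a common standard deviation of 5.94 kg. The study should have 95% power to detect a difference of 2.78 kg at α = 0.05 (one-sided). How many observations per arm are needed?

99 per group

For two equal groups, n per group = 2·((z_α + z_β)·σ/δ)².
z_α = 1.645; z_β = 1.645 (power 95%).
n = 2 × (3.290 × 5.94 / 2.78)² = 2 × 49.42 = 98.84
Round up: n = 99 per group.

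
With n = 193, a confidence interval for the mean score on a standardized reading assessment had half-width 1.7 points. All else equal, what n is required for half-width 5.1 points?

Margin of error scales as 1/√n, so n₂ = n₁·(E₁/E₂)².
n₂ = 193 × (1.7/5.1)² = 193 × 0.1111 = 21.44
Round up: n₂ = 22.

22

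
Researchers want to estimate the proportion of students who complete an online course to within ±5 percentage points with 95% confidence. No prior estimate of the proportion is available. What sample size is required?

For a proportion with margin E = 0.05 at 95% confidence, z = 1.960.
With no prior estimate, use p = 0.5, which maximizes p(1−p) at 0.25.
n = 0.25 × (z/E)² = 0.25 × (1.960/0.05)² = 384.16
Round up: n = 385.

385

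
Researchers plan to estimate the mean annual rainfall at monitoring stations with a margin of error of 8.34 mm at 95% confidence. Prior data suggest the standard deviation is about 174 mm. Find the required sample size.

1673

For a mean, the margin of error is E = z·σ/√n, so n = (zσ/E)².
At 95% confidence, z = 1.960.
n = (1.960 × 174 / 8.34)² = 1672.16
Round up: n = 1673.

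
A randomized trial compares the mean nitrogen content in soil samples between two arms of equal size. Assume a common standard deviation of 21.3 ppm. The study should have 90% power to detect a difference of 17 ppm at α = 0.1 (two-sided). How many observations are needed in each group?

27 per group

For two equal groups, n per group = 2·((z_{α/2} + z_β)·σ/δ)².
z_{α/2} = 1.645; z_β = 1.282 (power 90%).
n = 2 × (2.927 × 21.3 / 17)² = 2 × 13.45 = 26.90
Round up: n = 27 per group.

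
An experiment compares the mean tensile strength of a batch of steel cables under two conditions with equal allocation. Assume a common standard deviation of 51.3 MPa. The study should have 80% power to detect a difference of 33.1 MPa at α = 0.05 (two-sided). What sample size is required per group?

For two equal groups, n per group = 2·((z_{α/2} + z_β)·σ/δ)².
z_{α/2} = 1.960; z_β = 0.842 (power 80%).
n = 2 × (2.802 × 51.3 / 33.1)² = 2 × 18.86 = 37.72
Round up: n = 38 per group.

38 per group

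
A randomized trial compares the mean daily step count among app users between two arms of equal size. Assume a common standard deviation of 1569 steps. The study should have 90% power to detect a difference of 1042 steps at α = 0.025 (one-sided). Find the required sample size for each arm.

48 per group

For two equal groups, n per group = 2·((z_α + z_β)·σ/δ)².
z_α = 1.960; z_β = 1.282 (power 90%).
n = 2 × (3.242 × 1569 / 1042)² = 2 × 23.83 = 47.66
Round up: n = 48 per group.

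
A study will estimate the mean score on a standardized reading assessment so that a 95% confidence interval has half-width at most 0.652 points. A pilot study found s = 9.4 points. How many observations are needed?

For a mean, the margin of error is E = z·σ/√n, so n = (zσ/E)².
At 95% confidence, z = 1.960.
n = (1.960 × 9.4 / 0.652)² = 798.50
Round up: n = 799.

799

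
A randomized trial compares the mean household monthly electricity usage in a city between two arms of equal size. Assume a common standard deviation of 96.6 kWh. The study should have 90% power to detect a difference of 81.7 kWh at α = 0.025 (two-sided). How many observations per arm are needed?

For two equal groups, n per group = 2·((z_{α/2} + z_β)·σ/δ)².
z_{α/2} = 2.241; z_β = 1.282 (power 90%).
n = 2 × (3.523 × 96.6 / 81.7)² = 2 × 17.35 = 34.70
Round up: n = 35 per group.

35 per group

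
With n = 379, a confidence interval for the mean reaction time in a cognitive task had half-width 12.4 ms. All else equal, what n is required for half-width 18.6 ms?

Margin of error scales as 1/√n, so n₂ = n₁·(E₁/E₂)².
n₂ = 379 × (12.4/18.6)² = 379 × 0.4444 = 168.43
Round up: n₂ = 169.

169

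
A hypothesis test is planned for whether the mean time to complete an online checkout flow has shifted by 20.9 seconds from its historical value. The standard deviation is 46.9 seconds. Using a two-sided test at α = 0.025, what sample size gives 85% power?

55

For a one-sample z-test, n = ((z_{α/2} + z_β)·σ/δ)².
z_{α/2} = 2.241 (two-sided α = 0.025); z_β = 1.036 (power 85% → β = 0.15).
n = (3.277 × 46.9 / 20.9)² = 54.08
Round up: n = 55.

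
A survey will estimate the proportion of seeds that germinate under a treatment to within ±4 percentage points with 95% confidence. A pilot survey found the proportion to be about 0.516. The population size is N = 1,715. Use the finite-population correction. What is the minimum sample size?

445

For a proportion with margin E = 0.04 at 95% confidence, z = 1.960.
n = p̂(1−p̂)(z/E)² = 0.516 × 0.484 × (1.960/0.04)² = 599.64 — call this n₀.
Finite-population correction with N = 1,715: n = n₀ / (1 + (n₀−1)/N) = 599.64 / 1.349 = 444.51
Round up: n = 445.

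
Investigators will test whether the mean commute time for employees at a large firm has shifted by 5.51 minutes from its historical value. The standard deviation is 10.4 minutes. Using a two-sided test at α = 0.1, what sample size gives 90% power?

31

For a one-sample z-test, n = ((z_{α/2} + z_β)·σ/δ)².
z_{α/2} = 1.645 (two-sided α = 0.1); z_β = 1.282 (power 90% → β = 0.1).
n = (2.927 × 10.4 / 5.51)² = 30.52
Round up: n = 31.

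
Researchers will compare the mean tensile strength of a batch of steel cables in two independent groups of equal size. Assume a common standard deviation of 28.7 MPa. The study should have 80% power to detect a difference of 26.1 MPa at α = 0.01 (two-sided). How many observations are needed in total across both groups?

For two equal groups, n per group = 2·((z_{α/2} + z_β)·σ/δ)².
z_{α/2} = 2.576; z_β = 0.842 (power 80%).
n = 2 × (3.418 × 28.7 / 26.1)² = 2 × 14.13 = 28.26
Round up: n = 29 per group.
Total across both groups: 2 × 29 = 58.

58 total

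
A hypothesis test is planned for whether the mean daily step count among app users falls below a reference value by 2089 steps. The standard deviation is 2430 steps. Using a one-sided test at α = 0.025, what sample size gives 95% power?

For a one-sample z-test, n = ((z_α + z_β)·σ/δ)².
z_α = 1.960 (one-sided α = 0.025); z_β = 1.645 (power 95% → β = 0.05).
n = (3.605 × 2430 / 2089)² = 17.59
Round up: n = 18.

n = 18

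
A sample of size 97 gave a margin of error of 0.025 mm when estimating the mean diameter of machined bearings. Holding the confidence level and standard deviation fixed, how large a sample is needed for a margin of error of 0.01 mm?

607

Margin of error scales as 1/√n, so n₂ = n₁·(E₁/E₂)².
n₂ = 97 × (0.025/0.01)² = 97 × 6.25 = 606.25
Round up: n₂ = 607.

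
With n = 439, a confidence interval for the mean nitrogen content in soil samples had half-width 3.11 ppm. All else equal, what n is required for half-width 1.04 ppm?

Margin of error scales as 1/√n, so n₂ = n₁·(E₁/E₂)².
n₂ = 439 × (3.11/1.04)² = 439 × 8.942 = 3925.54
Round up: n₂ = 3926.

3926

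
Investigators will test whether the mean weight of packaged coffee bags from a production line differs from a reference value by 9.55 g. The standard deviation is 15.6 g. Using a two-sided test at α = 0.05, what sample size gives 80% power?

21

For a one-sample z-test, n = ((z_{α/2} + z_β)·σ/δ)².
z_{α/2} = 1.960 (two-sided α = 0.05); z_β = 0.842 (power 80% → β = 0.2).
n = (2.802 × 15.6 / 9.55)² = 20.95
Round up: n = 21.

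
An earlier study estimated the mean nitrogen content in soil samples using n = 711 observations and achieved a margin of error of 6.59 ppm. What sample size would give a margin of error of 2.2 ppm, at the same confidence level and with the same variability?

Margin of error scales as 1/√n, so n₂ = n₁·(E₁/E₂)².
n₂ = 711 × (6.59/2.2)² = 711 × 8.973 = 6379.80
Round up: n₂ = 6380.

n = 6380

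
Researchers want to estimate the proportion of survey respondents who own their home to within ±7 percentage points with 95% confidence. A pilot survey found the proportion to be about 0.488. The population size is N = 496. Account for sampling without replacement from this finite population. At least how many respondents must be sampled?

For a proportion with margin E = 0.07 at 95% confidence, z = 1.960.
n = p̂(1−p̂)(z/E)² = 0.488 × 0.512 × (1.960/0.07)² = 195.89 — call this n₀.
Finite-population correction with N = 496: n = n₀ / (1 + (n₀−1)/N) = 195.89 / 1.393 = 140.62
Round up: n = 141.

n = 141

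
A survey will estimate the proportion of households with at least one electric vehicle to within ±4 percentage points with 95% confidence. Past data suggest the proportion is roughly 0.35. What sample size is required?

For a proportion with margin E = 0.04 at 95% confidence, z = 1.960.
n = p̂(1−p̂)(z/E)² = 0.35 × 0.65 × (1.960/0.04)² = 546.23
Round up: n = 547.

n = 547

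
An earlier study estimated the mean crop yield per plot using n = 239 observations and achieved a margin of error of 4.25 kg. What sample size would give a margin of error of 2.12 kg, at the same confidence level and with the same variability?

n = 961

Margin of error scales as 1/√n, so n₂ = n₁·(E₁/E₂)².
n₂ = 239 × (4.25/2.12)² = 239 × 4.019 = 960.54
Round up: n₂ = 961.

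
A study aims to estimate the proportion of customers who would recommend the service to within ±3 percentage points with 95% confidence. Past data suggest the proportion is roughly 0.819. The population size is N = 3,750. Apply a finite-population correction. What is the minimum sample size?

For a proportion with margin E = 0.03 at 95% confidence, z = 1.960.
n = p̂(1−p̂)(z/E)² = 0.819 × 0.181 × (1.960/0.03)² = 632.75 — call this n₀.
Finite-population correction with N = 3,750: n = n₀ / (1 + (n₀−1)/N) = 632.75 / 1.168 = 541.74
Round up: n = 542.

542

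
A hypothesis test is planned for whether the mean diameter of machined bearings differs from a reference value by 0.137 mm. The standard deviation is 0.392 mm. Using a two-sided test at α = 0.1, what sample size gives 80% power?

51

For a one-sample z-test, n = ((z_{α/2} + z_β)·σ/δ)².
z_{α/2} = 1.645 (two-sided α = 0.1); z_β = 0.842 (power 80% → β = 0.2).
n = (2.487 × 0.392 / 0.137)² = 50.64
Round up: n = 51.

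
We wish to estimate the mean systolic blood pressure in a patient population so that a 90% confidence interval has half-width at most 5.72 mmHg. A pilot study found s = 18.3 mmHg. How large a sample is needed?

28

For a mean, the margin of error is E = z·σ/√n, so n = (zσ/E)².
At 90% confidence, z = 1.645.
n = (1.645 × 18.3 / 5.72)² = 27.70
Round up: n = 28.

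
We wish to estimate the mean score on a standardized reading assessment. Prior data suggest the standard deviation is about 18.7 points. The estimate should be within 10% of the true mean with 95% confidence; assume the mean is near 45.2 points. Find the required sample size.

For a mean, the margin of error is E = z·σ/√n, so n = (zσ/E)².
At 95% confidence, z = 1.960.
E = 10% of 45.2 = 4.52 points.
n = (1.960 × 18.7 / 4.52)² = 65.75
Round up: n = 66.

66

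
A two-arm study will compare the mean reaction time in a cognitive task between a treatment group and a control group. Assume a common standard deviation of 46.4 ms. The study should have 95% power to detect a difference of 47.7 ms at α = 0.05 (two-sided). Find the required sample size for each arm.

For two equal groups, n per group = 2·((z_{α/2} + z_β)·σ/δ)².
z_{α/2} = 1.960; z_β = 1.645 (power 95%).
n = 2 × (3.605 × 46.4 / 47.7)² = 2 × 12.30 = 24.60
Round up: n = 25 per group.

25 per group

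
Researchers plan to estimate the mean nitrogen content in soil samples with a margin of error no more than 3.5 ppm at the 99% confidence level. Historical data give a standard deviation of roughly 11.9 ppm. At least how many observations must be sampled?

77

For a mean, the margin of error is E = z·σ/√n, so n = (zσ/E)².
At 99% confidence, z = 2.576.
n = (2.576 × 11.9 / 3.5)² = 76.71
Round up: n = 77.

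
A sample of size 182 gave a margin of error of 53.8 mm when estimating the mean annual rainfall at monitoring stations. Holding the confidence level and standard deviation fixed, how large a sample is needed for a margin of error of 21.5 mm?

Margin of error scales as 1/√n, so n₂ = n₁·(E₁/E₂)².
n₂ = 182 × (53.8/21.5)² = 182 × 6.262 = 1139.68
Round up: n₂ = 1140.

1140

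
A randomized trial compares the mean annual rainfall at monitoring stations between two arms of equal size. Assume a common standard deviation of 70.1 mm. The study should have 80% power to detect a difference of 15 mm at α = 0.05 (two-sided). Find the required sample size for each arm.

343 per group

For two equal groups, n per group = 2·((z_{α/2} + z_β)·σ/δ)².
z_{α/2} = 1.960; z_β = 0.842 (power 80%).
n = 2 × (2.802 × 70.1 / 15)² = 2 × 171.47 = 342.94
Round up: n = 343 per group.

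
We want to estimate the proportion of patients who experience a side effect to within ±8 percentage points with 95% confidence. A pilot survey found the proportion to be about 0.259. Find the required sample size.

For a proportion with margin E = 0.08 at 95% confidence, z = 1.960.
n = p̂(1−p̂)(z/E)² = 0.259 × 0.741 × (1.960/0.08)² = 115.20
Round up: n = 116.

116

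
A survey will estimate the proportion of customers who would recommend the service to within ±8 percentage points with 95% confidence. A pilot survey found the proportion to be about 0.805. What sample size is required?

95

For a proportion with margin E = 0.08 at 95% confidence, z = 1.960.
n = p̂(1−p̂)(z/E)² = 0.805 × 0.195 × (1.960/0.08)² = 94.22
Round up: n = 95.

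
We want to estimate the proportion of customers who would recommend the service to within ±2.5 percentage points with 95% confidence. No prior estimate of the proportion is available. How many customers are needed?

1537

For a proportion with margin E = 0.025 at 95% confidence, z = 1.960.
With no prior estimate, use p = 0.5, which maximizes p(1−p) at 0.25.
n = 0.25 × (z/E)² = 0.25 × (1.960/0.025)² = 1536.64
Round up: n = 1537.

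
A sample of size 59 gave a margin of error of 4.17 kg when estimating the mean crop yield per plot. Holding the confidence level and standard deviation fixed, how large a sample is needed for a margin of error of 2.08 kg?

Margin of error scales as 1/√n, so n₂ = n₁·(E₁/E₂)².
n₂ = 59 × (4.17/2.08)² = 59 × 4.019 = 237.12
Round up: n₂ = 238.

n = 238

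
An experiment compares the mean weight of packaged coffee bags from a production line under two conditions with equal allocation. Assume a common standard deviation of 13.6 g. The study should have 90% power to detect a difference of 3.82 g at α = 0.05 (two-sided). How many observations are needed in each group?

267 per group

For two equal groups, n per group = 2·((z_{α/2} + z_β)·σ/δ)².
z_{α/2} = 1.960; z_β = 1.282 (power 90%).
n = 2 × (3.242 × 13.6 / 3.82)² = 2 × 133.22 = 266.44
Round up: n = 267 per group.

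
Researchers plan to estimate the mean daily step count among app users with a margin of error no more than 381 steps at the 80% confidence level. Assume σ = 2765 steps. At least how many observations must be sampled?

87

For a mean, the margin of error is E = z·σ/√n, so n = (zσ/E)².
At 80% confidence, z = 1.282.
n = (1.282 × 2765 / 381)² = 86.56
Round up: n = 87.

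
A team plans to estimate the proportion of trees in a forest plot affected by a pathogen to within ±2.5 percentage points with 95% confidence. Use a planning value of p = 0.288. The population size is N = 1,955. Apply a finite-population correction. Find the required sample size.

767

For a proportion with margin E = 0.025 at 95% confidence, z = 1.960.
n = p̂(1−p̂)(z/E)² = 0.288 × 0.712 × (1.960/0.025)² = 1260.39 — call this n₀.
Finite-population correction with N = 1,955: n = n₀ / (1 + (n₀−1)/N) = 1260.39 / 1.644 = 766.66
Round up: n = 767.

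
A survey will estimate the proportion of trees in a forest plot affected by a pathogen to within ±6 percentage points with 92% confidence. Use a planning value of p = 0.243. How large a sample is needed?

157

For a proportion with margin E = 0.06 at 92% confidence, z = 1.751.
n = p̂(1−p̂)(z/E)² = 0.243 × 0.757 × (1.751/0.06)² = 156.66
Round up: n = 157.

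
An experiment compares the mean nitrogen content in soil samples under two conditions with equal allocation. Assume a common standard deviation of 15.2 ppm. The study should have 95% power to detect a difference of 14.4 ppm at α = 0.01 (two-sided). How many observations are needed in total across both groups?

80 total

For two equal groups, n per group = 2·((z_{α/2} + z_β)·σ/δ)².
z_{α/2} = 2.576; z_β = 1.645 (power 95%).
n = 2 × (4.221 × 15.2 / 14.4)² = 2 × 19.85 = 39.70
Round up: n = 40 per group.
Total across both groups: 2 × 40 = 80.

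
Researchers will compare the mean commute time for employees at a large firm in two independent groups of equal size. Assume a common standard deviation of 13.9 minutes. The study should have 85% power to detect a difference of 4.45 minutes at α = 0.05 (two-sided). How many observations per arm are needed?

176 per group

For two equal groups, n per group = 2·((z_{α/2} + z_β)·σ/δ)².
z_{α/2} = 1.960; z_β = 1.036 (power 85%).
n = 2 × (2.996 × 13.9 / 4.45)² = 2 × 87.58 = 175.16
Round up: n = 176 per group.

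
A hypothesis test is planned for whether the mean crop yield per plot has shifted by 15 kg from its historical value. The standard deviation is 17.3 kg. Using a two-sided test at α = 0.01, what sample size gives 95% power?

For a one-sample z-test, n = ((z_{α/2} + z_β)·σ/δ)².
z_{α/2} = 2.576 (two-sided α = 0.01); z_β = 1.645 (power 95% → β = 0.05).
n = (4.221 × 17.3 / 15)² = 23.70
Round up: n = 24.

24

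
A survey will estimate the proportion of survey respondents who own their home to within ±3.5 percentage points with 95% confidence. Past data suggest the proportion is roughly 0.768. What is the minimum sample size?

For a proportion with margin E = 0.035 at 95% confidence, z = 1.960.
n = p̂(1−p̂)(z/E)² = 0.768 × 0.232 × (1.960/0.035)² = 558.76
Round up: n = 559.

559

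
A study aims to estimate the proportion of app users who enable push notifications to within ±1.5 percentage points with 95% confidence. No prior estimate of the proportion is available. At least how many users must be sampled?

n = 4269

For a proportion with margin E = 0.015 at 95% confidence, z = 1.960.
With no prior estimate, use p = 0.5, which maximizes p(1−p) at 0.25.
n = 0.25 × (z/E)² = 0.25 × (1.960/0.015)² = 4268.44
Round up: n = 4269.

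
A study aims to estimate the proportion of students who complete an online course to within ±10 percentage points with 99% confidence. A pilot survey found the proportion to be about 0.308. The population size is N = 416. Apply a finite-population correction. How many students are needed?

106

For a proportion with margin E = 0.1 at 99% confidence, z = 2.576.
n = p̂(1−p̂)(z/E)² = 0.308 × 0.692 × (2.576/0.1)² = 141.43 — call this n₀.
Finite-population correction with N = 416: n = n₀ / (1 + (n₀−1)/N) = 141.43 / 1.338 = 105.70
Round up: n = 106.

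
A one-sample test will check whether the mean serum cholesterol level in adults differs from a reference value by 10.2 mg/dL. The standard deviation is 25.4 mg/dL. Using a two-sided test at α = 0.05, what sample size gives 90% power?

66

For a one-sample z-test, n = ((z_{α/2} + z_β)·σ/δ)².
z_{α/2} = 1.960 (two-sided α = 0.05); z_β = 1.282 (power 90% → β = 0.1).
n = (3.242 × 25.4 / 10.2)² = 65.18
Round up: n = 66.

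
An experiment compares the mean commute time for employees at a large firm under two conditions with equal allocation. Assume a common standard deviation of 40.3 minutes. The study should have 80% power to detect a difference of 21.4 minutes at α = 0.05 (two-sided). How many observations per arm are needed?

56 per group

For two equal groups, n per group = 2·((z_{α/2} + z_β)·σ/δ)².
z_{α/2} = 1.960; z_β = 0.842 (power 80%).
n = 2 × (2.802 × 40.3 / 21.4)² = 2 × 27.84 = 55.68
Round up: n = 56 per group.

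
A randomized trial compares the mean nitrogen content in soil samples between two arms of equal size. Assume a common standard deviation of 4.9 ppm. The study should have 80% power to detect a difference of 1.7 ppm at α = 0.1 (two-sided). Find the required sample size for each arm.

For two equal groups, n per group = 2·((z_{α/2} + z_β)·σ/δ)².
z_{α/2} = 1.645; z_β = 0.842 (power 80%).
n = 2 × (2.487 × 4.9 / 1.7)² = 2 × 51.39 = 102.78
Round up: n = 103 per group.

103 per group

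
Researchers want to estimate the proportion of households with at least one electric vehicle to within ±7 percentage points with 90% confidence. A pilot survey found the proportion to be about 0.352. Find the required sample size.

For a proportion with margin E = 0.07 at 90% confidence, z = 1.645.
n = p̂(1−p̂)(z/E)² = 0.352 × 0.648 × (1.645/0.07)² = 125.97
Round up: n = 126.

126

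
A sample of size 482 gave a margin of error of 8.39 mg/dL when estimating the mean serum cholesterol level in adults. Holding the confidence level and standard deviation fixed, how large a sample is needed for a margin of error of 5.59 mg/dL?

n = 1086

Margin of error scales as 1/√n, so n₂ = n₁·(E₁/E₂)².
n₂ = 482 × (8.39/5.59)² = 482 × 2.253 = 1085.95
Round up: n₂ = 1086.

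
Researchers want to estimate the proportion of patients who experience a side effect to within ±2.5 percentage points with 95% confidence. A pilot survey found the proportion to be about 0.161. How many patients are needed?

For a proportion with margin E = 0.025 at 95% confidence, z = 1.960.
n = p̂(1−p̂)(z/E)² = 0.161 × 0.839 × (1.960/0.025)² = 830.27
Round up: n = 831.

831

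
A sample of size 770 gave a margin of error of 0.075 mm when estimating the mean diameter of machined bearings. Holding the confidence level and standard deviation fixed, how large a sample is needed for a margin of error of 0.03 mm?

4813

Margin of error scales as 1/√n, so n₂ = n₁·(E₁/E₂)².
n₂ = 770 × (0.075/0.03)² = 770 × 6.25 = 4812.50
Round up: n₂ = 4813.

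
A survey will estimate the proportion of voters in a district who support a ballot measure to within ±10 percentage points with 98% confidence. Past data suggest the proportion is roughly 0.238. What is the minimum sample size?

99

For a proportion with margin E = 0.1 at 98% confidence, z = 2.326.
n = p̂(1−p̂)(z/E)² = 0.238 × 0.762 × (2.326/0.1)² = 98.12
Round up: n = 99.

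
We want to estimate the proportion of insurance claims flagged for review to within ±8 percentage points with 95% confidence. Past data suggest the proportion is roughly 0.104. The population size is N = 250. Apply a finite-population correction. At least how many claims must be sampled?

For a proportion with margin E = 0.08 at 95% confidence, z = 1.960.
n = p̂(1−p̂)(z/E)² = 0.104 × 0.896 × (1.960/0.08)² = 55.93 — call this n₀.
Finite-population correction with N = 250: n = n₀ / (1 + (n₀−1)/N) = 55.93 / 1.22 = 45.84
Round up: n = 46.

46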